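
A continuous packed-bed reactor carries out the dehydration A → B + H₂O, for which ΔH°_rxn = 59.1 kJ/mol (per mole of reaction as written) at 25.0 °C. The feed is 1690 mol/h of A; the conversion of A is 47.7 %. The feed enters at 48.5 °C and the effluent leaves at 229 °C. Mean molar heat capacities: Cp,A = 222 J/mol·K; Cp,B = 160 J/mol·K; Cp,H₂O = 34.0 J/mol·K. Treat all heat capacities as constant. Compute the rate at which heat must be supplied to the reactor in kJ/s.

Extent of reaction ξ = 0.477 × 1690 = 806.13 mol/h
Reaction term: ξ·ΔH°_rxn = 806.13 × 59.1 = 47642 kJ/h
Sensible, feed 48.5→25 °C: -8816.7 kJ/h
Outlet flows (mol/h): A 883.87, B 806.13, H₂O 806.13
Sensible, products 25→229 °C: 71932 kJ/h
Q = ΔH = 110760 kJ/h = 30.766 kW
Heat supplied = 30.766 kJ/s

Q_in = 30.8 kJ/s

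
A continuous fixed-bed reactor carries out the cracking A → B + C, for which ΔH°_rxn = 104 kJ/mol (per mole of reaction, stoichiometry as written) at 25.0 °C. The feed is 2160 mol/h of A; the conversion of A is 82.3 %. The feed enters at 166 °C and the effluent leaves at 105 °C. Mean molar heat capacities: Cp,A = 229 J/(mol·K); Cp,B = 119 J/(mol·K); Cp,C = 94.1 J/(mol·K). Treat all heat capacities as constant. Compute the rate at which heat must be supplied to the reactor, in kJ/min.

Q_in = 2540 kJ/min

Extent of reaction ξ = 0.823 × 2160 = 1777.7 mol/h
Reaction term: ξ·ΔH°_rxn = 1777.7 × 104 = 184880 kJ/h
Sensible, feed 166→25 °C: -69744 kJ/h
Outlet flows (mol/h): A 382.32, B 1777.7, C 1777.7
Sensible, products 25→105 °C: 37310 kJ/h
Q = ΔH = 152440 kJ/h = 42.346 kW
Heat supplied = 2540.7 kJ/min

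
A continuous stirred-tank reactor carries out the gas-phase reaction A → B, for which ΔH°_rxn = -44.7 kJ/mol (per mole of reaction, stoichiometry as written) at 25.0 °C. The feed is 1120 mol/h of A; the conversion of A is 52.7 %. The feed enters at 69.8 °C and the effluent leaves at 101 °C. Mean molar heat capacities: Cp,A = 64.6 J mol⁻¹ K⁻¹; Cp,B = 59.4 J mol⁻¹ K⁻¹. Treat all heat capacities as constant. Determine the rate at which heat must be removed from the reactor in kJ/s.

Extent of reaction ξ = 0.527 × 1120 = 590.24 mol/h
Reaction term: ξ·ΔH°_rxn = 590.24 × -44.7 = -26384 kJ/h
Sensible, feed 69.8→25 °C: -3241.4 kJ/h
Outlet flows (mol/h): A 529.76, B 590.24
Sensible, products 25→101 °C: 5265.5 kJ/h
Q = ΔH = -24360 kJ/h = -6.7666 kW
Heat removed = 6.7666 kJ/s

Q_out = 6.77 kJ/s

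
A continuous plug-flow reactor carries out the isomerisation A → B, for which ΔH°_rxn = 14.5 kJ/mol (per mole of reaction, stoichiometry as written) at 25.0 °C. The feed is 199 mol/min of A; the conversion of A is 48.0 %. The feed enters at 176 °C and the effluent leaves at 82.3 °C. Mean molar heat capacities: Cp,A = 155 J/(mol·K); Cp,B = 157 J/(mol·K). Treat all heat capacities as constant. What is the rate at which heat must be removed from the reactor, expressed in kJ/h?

Q_out = 89700 kJ/h

Extent of reaction ξ = 0.480 × 199 = 95.52 mol/min
Reaction term: ξ·ΔH°_rxn = 95.52 × 14.5 = 1385 kJ/min
Sensible, feed 176→25 °C: -4657.6 kJ/min
Outlet flows (mol/min): A 103.48, B 95.52
Sensible, products 25→82.3 °C: 1778.4 kJ/min
Q = ΔH = -1494.2 kJ/min = -24.903 kW
Heat removed = 89651 kJ/h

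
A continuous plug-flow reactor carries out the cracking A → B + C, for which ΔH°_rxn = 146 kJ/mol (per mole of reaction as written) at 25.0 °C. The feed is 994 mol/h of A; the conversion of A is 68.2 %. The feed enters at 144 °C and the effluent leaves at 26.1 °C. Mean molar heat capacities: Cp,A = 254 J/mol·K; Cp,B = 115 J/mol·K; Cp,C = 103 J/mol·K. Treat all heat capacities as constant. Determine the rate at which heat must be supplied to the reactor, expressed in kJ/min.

Extent of reaction ξ = 0.682 × 994 = 677.91 mol/h
Reaction term: ξ·ΔH°_rxn = 677.91 × 146 = 98975 kJ/h
Sensible, feed 144→25 °C: -30045 kJ/h
Outlet flows (mol/h): A 316.09, B 677.91, C 677.91
Sensible, products 25→26.1 °C: 250.88 kJ/h
Q = ΔH = 69181 kJ/h = 19.217 kW
Heat supplied = 1153 kJ/min

Q_in = 1150 kJ/min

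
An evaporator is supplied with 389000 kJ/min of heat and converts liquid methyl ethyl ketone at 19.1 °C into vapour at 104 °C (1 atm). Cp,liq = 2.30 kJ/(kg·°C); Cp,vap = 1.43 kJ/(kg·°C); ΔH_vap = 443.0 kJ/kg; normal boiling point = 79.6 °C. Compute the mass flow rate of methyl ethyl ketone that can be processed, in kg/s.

ṁ = 10.5 kg/s

Δh = 2.30×(79.6−19.1) + 443.0 + 1.43×(104−79.6) = 617.04 kJ/kg
Q = 389000 kJ/min = 6483.3 kJ/s = 6483.3 kJ/s
ṁ = Q/Δh = 6483.3 / 617.04 = 10.507 kg/s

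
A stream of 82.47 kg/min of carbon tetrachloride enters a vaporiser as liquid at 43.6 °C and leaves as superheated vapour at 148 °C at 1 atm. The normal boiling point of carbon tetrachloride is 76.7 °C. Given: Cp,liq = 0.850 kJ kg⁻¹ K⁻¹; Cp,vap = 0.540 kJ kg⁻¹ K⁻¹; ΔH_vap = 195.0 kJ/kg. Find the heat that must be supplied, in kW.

liquid 43.6→76.7 °C: 28.135 kJ/kg
vaporisation at 76.7 °C: 195 kJ/kg
vapour 76.7→148 °C: 38.502 kJ/kg
Δh = 28.135 + 195 + 38.502 = 261.64 kJ/kg
Q = ṁ·Δh = 82.47 kg/min × 261.64 kJ/kg = 21577 kJ/min
|Q| = 359.62 kW

Q = 360 kW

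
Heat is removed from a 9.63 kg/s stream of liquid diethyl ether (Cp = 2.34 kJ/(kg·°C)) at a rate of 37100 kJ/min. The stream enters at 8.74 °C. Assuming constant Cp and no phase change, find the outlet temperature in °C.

Q = 37100 kJ/min = 618.33 kJ/s
ΔT = Q/(ṁ·Cp) = 618.33/(9.63×2.34) = 27.44 K
T_out = 8.74 − 27.44 = -18.7 °C

T_out = -18.7 °C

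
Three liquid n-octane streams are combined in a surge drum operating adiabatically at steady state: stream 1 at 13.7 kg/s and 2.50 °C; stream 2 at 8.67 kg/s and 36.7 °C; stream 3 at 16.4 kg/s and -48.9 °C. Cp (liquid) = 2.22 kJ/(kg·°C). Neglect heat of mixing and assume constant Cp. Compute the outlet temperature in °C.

Adiabatic, steady state ⇒ Σ ṁᵢCp,ᵢ(T_out − Tᵢ) = 0
T_out = Σ ṁᵢCp,ᵢTᵢ / Σ ṁᵢCp,ᵢ
      = -997.94 / 86.069 = -11.595 °C

T_out = -11.6 °C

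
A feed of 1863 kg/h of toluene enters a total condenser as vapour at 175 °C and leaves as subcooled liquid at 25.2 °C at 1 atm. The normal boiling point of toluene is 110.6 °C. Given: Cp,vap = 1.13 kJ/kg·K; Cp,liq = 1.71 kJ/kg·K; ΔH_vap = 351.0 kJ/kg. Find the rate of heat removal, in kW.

vapour 175→110.6 °C: -72.772 kJ/kg
condensation at 110.6 °C: -351 kJ/kg
liquid 110.6→25.2 °C: -146.03 kJ/kg
Δh = -72.772 + -351 + -146.03 = -569.81 kJ/kg
Q = ṁ·Δh = 1863 kg/h × -569.81 kJ/kg = -1.0615e+06 kJ/h
|Q| = 294.87 kW

Q_c = 295 kW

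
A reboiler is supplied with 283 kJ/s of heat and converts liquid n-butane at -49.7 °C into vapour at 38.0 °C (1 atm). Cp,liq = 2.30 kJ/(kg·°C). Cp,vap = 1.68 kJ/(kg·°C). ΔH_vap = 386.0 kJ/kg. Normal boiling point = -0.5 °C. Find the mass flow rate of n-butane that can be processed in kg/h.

ṁ = 1810 kg/h

Δh = 2.30×(-0.5−-49.7) + 386.0 + 1.68×(38.0−-0.5) = 563.84 kJ/kg
Q = 283 kJ/s = 283 kJ/s = 1.0188e+06 kJ/h
ṁ = Q/Δh = 1.0188e+06 / 563.84 = 1806.9 kg/h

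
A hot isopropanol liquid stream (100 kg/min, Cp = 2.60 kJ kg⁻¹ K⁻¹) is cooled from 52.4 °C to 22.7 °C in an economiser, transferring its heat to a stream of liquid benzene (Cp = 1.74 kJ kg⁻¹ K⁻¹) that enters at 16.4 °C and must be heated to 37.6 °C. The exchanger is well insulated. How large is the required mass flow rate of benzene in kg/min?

Heat released by hot stream: Q = 100 × 2.60 × (52.4 − 22.7) = 7722 kJ/min
Energy balance on cold side (adiabatic exchanger): Q = ṁ_c·Cp_c·(T_c,out − T_c,in)
ṁ_c = 7722 / [1.74 × (37.6 − 16.4)] = 209.34 kg/min

ṁ_c = 209 kg/min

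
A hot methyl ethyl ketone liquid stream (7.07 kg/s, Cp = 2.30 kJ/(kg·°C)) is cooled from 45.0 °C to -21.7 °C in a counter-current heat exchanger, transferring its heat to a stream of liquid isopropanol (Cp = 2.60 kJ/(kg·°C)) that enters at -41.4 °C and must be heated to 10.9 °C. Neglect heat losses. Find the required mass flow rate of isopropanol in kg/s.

Heat released by hot stream: Q = 7.07 × 2.30 × (45.0 − -21.7) = 1084.6 kJ/s
Energy balance on cold side (adiabatic exchanger): Q = ṁ_c·Cp_c·(T_c,out − T_c,in)
ṁ_c = 1084.6 / [2.60 × (10.9 − -41.4)] = 7.9762 kg/s

ṁ_c = 7.98 kg/s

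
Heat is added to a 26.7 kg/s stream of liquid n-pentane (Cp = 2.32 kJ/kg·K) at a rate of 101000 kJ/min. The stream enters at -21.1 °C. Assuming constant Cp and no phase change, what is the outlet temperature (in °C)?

Q = 101000 kJ/min = 1683.3 kJ/s
ΔT = Q/(ṁ·Cp) = 1683.3/(26.7×2.32) = 27.175 K
T_out = -21.1 + 27.175 = 6.0751 °C

T_out = 6.08 °C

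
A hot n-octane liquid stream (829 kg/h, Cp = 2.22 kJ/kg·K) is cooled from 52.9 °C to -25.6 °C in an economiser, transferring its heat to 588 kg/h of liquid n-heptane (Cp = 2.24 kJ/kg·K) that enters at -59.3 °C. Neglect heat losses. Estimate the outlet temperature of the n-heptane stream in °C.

Heat released by hot stream: Q = 829 × 2.22 × (52.9 − -25.6) = 144470 kJ/h
Energy balance on cold side (adiabatic exchanger): Q = ṁ_c·Cp_c·(T_c,out − T_c,in)
T_c,out = -59.3 + 144470/(588 × 2.24) = 50.386 °C

T_c,out = 50.4 °C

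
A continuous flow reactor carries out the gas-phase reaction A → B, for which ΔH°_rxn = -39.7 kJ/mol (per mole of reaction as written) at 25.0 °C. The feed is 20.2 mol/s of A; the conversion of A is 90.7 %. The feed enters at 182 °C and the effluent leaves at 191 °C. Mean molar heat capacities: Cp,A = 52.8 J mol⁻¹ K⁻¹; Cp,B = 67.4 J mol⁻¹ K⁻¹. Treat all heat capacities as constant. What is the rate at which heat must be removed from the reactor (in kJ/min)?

Q_out = 40400 kJ/min

Extent of reaction ξ = 0.907 × 20.2 = 18.321 mol/s
Reaction term: ξ·ΔH°_rxn = 18.321 × -39.7 = -727.36 kJ/s
Sensible, feed 182→25 °C: -167.45 kJ/s
Outlet flows (mol/s): A 1.8786, B 18.321
Sensible, products 25→191 °C: 221.45 kJ/s
Q = ΔH = -673.36 kJ/s = -673.36 kW
Heat removed = 40401 kJ/min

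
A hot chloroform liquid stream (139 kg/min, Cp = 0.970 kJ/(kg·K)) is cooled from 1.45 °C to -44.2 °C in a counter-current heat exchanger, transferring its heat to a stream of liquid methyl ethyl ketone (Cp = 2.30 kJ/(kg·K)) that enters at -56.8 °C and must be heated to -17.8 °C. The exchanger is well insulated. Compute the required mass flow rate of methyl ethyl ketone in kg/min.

Heat released by hot stream: Q = 139 × 0.970 × (1.45 − -44.2) = 6155 kJ/min
Energy balance on cold side (adiabatic exchanger): Q = ṁ_c·Cp_c·(T_c,out − T_c,in)
ṁ_c = 6155 / [2.30 × (-17.8 − -56.8)] = 68.617 kg/min

ṁ_c = 68.6 kg/min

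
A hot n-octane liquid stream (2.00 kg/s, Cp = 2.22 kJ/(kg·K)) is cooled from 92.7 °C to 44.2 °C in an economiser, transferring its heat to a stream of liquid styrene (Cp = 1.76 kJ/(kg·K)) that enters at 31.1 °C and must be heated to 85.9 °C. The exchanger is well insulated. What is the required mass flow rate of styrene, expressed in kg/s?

Heat released by hot stream: Q = 2.00 × 2.22 × (92.7 − 44.2) = 215.34 kJ/s
Energy balance on cold side (adiabatic exchanger): Q = ṁ_c·Cp_c·(T_c,out − T_c,in)
ṁ_c = 215.34 / [1.76 × (85.9 − 31.1)] = 2.2327 kg/s

ṁ_c = 2.23 kg/s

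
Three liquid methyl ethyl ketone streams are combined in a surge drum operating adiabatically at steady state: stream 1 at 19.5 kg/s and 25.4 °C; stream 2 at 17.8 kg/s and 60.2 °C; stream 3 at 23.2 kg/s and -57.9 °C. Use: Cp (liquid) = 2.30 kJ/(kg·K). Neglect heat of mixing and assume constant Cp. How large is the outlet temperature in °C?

T_out = 3.70 °C

No heat crosses the boundary, so H_out = H_in.
T_out = Σ ṁᵢCp,ᵢTᵢ / Σ ṁᵢCp,ᵢ
      = 514.23 / 139.15 = 3.6955 °C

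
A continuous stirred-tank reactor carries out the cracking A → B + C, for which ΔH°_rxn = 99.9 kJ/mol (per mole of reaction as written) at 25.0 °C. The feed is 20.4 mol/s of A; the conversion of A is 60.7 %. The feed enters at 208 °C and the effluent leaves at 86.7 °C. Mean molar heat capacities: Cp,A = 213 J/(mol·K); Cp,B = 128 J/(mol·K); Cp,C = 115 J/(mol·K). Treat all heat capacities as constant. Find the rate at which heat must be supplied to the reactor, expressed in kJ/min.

Q_in = 44000 kJ/min

Extent of reaction ξ = 0.607 × 20.4 = 12.383 mol/s
Reaction term: ξ·ΔH°_rxn = 12.383 × 99.9 = 1237 kJ/s
Sensible, feed 208→25 °C: -795.17 kJ/s
Outlet flows (mol/s): A 8.0172, B 12.383, C 12.383
Sensible, products 25→86.7 °C: 291.02 kJ/s
Q = ΔH = 732.89 kJ/s = 732.89 kW
Heat supplied = 43973 kJ/min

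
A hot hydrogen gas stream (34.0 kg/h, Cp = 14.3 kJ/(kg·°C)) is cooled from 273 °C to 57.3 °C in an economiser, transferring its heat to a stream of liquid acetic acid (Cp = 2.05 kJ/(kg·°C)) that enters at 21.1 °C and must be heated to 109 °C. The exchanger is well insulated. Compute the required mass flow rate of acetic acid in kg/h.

ṁ_c = 582 kg/h

Heat released by hot stream: Q = 34.0 × 14.3 × (273 − 57.3) = 104870 kJ/h
Energy balance on cold side (adiabatic exchanger): Q = ṁ_c·Cp_c·(T_c,out − T_c,in)
ṁ_c = 104870 / [2.05 × (109 − 21.1)] = 582 kg/h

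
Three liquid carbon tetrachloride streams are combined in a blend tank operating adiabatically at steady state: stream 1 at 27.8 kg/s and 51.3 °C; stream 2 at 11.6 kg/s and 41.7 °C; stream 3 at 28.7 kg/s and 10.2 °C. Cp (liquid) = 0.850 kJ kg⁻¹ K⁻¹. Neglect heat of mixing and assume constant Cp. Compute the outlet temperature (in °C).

Adiabatic, steady state ⇒ Σ ṁᵢCp,ᵢ(T_out − Tᵢ) = 0
Σ ṁᵢCp,ᵢTᵢ = 27.8×0.850×51.3 + 11.6×0.850×41.7 + 28.7×0.850×10.2 = 1872.2
Σ ṁᵢCp,ᵢ = 27.8×0.850 + 11.6×0.850 + 28.7×0.850 = 57.885
T_out = 1872.2 / 57.885 = 32.344 °C

T_out = 32.3 °C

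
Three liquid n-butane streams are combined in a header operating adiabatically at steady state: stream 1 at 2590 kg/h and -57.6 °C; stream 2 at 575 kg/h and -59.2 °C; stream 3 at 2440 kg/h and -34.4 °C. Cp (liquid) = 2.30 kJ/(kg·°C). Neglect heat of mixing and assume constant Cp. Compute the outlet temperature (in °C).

Adiabatic, steady state ⇒ Σ ṁᵢCp,ᵢ(T_out − Tᵢ) = 0
T_out = Σ ṁᵢCp,ᵢTᵢ / Σ ṁᵢCp,ᵢ
      = -614470 / 12892 = -47.665 °C

T_out = -47.7 °C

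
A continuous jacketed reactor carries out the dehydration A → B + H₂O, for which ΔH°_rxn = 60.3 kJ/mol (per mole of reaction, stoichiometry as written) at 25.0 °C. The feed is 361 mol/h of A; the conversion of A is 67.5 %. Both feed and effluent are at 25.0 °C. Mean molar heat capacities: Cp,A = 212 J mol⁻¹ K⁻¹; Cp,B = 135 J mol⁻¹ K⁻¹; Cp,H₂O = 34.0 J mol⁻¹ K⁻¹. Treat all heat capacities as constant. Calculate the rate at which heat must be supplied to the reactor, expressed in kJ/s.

Q_in = 4.08 kJ/s

Extent of reaction ξ = 0.675 × 361 = 243.68 mol/h
Reaction term: ξ·ΔH°_rxn = 243.68 × 60.3 = 14694 kJ/h
Q = ΔH = 14694 kJ/h = 4.0816 kW
Heat supplied = 4.0816 kJ/s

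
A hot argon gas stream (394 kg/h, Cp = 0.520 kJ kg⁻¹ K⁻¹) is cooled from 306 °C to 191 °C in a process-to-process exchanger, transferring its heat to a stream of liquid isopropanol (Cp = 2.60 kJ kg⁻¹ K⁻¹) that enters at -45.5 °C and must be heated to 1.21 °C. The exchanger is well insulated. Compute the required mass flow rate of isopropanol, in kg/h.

ṁ_c = 194 kg/h

Heat released by hot stream: Q = 394 × 0.520 × (306 − 191) = 23561 kJ/h
Energy balance on cold side (adiabatic exchanger): Q = ṁ_c·Cp_c·(T_c,out − T_c,in)
ṁ_c = 23561 / [2.60 × (1.21 − -45.5)] = 194.01 kg/h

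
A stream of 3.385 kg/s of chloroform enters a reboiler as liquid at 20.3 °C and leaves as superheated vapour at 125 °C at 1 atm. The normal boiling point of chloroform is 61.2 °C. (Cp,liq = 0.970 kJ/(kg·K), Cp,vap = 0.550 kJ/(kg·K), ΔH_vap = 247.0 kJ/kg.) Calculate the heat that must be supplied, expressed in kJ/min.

Q = 65400 kJ/min

liquid 20.3→61.2 °C: 39.673 kJ/kg
vaporisation at 61.2 °C: 247 kJ/kg
vapour 61.2→125 °C: 35.09 kJ/kg
Δh = 39.673 + 247 + 35.09 = 321.76 kJ/kg
Q = ṁ·Δh = 3.385 kg/s × 321.76 kJ/kg = 1089.2 kJ/s
|Q| = 1089.2 kW = 65350 kJ/min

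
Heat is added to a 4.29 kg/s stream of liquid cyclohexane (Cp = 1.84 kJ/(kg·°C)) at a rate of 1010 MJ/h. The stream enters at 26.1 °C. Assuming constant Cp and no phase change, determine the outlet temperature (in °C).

T_out = 61.6 °C

Q = 1010 MJ/h = 280.56 kJ/s
ΔT = Q/(ṁ·Cp) = 280.56/(4.29×1.84) = 35.542 K
T_out = 26.1 + 35.542 = 61.642 °C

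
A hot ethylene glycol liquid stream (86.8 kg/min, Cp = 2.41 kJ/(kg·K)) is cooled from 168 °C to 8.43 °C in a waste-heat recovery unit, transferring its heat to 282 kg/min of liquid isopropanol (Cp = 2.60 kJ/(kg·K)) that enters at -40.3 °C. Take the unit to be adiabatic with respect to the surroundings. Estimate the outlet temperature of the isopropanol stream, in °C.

T_c,out = 5.23 °C

Heat released by hot stream: Q = 86.8 × 2.41 × (168 − 8.43) = 33380 kJ/min
Energy balance on cold side (adiabatic exchanger): Q = ṁ_c·Cp_c·(T_c,out − T_c,in)
T_c,out = -40.3 + 33380/(282 × 2.60) = 5.2266 °C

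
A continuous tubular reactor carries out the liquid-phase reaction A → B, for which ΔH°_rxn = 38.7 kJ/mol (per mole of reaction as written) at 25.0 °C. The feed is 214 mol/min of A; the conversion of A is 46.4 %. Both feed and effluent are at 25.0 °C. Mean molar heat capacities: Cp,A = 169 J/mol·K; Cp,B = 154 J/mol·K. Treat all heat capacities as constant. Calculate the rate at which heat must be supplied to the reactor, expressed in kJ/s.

Extent of reaction ξ = 0.464 × 214 = 99.296 mol/min
Reaction term: ξ·ΔH°_rxn = 99.296 × 38.7 = 3842.8 kJ/min
Q = ΔH = 3842.8 kJ/min = 64.046 kW
Heat supplied = 64.046 kJ/s

Q_in = 64.0 kJ/s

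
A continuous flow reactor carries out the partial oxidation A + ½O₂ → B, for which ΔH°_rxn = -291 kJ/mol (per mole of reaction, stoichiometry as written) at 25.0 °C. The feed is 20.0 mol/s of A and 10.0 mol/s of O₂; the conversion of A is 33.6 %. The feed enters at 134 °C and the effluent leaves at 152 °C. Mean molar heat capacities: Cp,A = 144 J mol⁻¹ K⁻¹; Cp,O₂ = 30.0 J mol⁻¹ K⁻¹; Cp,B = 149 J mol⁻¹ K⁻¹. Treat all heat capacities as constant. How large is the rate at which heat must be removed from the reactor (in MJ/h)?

Extent of reaction ξ = 0.336 × 20.0 = 6.72 mol/s
Reaction term: ξ·ΔH°_rxn = 6.72 × -291 = -1955.5 kJ/s
Sensible, feed 134→25 °C: -346.62 kJ/s
Outlet flows (mol/s): A 13.28, O₂ 6.64, B 6.72
Sensible, products 25→152 °C: 395.33 kJ/s
Q = ΔH = -1906.8 kJ/s = -1906.8 kW
Heat removed = 6864.5 MJ/h

Q_out = 6860 MJ/h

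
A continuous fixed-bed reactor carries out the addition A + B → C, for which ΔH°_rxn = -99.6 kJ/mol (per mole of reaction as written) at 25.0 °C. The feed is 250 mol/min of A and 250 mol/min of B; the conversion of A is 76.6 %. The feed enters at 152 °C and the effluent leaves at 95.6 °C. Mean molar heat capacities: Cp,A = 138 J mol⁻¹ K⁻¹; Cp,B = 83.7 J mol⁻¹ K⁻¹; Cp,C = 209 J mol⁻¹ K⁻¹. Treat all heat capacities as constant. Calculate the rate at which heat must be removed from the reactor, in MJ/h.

Q_out = 1340 MJ/h

Extent of reaction ξ = 0.766 × 250 = 191.5 mol/min
Reaction term: ξ·ΔH°_rxn = 191.5 × -99.6 = -19073 kJ/min
Sensible, feed 152→25 °C: -7039 kJ/min
Outlet flows (mol/min): A 58.5, B 58.5, C 191.5
Sensible, products 25→95.6 °C: 3741.3 kJ/min
Q = ΔH = -22371 kJ/min = -372.85 kW
Heat removed = 1342.3 MJ/h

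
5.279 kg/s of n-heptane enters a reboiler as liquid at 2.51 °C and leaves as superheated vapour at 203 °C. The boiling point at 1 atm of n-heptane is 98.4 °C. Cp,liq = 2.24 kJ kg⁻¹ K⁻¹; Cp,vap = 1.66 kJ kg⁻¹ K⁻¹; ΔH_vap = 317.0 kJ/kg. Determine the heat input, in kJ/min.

Q = 223000 kJ/min

liquid 2.51→98.4 °C: 214.79 kJ/kg
vaporisation at 98.4 °C: 317 kJ/kg
vapour 98.4→203 °C: 173.64 kJ/kg
Δh = 214.79 + 317 + 173.64 = 705.43 kJ/kg
Q = ṁ·Δh = 5.279 kg/s × 705.43 kJ/kg = 3724 kJ/s
|Q| = 3724 kW = 223440 kJ/min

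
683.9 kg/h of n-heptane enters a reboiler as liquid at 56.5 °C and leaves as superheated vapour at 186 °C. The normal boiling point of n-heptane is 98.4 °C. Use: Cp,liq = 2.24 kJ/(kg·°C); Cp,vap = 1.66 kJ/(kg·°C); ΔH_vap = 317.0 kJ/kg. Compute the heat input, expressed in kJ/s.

Q = 106 kJ/s

liquid 56.5→98.4 °C: 93.856 kJ/kg
vaporisation at 98.4 °C: 317 kJ/kg
vapour 98.4→186 °C: 145.42 kJ/kg
Δh = 93.856 + 317 + 145.42 = 556.27 kJ/kg
Q = ṁ·Δh = 683.9 kg/h × 556.27 kJ/kg = 380430 kJ/h
|Q| = 105.68 kW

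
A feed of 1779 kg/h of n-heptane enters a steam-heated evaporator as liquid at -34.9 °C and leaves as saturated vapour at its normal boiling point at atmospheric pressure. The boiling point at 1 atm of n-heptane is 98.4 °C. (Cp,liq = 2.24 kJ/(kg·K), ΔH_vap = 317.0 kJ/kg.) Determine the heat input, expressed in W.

liquid -34.9→98.4 °C: 298.59 kJ/kg
vaporisation at 98.4 °C: 317 kJ/kg
Δh = 298.59 + 317 = 615.59 kJ/kg
Q = ṁ·Δh = 1779 kg/h × 615.59 kJ/kg = 1.0951e+06 kJ/h
|Q| = 304.21 kW = 304210 W

Q = 304000 W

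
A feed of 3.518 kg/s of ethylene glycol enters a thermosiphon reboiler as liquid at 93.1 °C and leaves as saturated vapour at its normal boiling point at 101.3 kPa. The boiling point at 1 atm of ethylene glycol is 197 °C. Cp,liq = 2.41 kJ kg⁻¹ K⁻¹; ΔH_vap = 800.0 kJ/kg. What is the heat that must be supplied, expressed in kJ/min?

liquid 93.1→197 °C: 250.4 kJ/kg
vaporisation at 197 °C: 800 kJ/kg
Δh = 250.4 + 800 = 1050.4 kJ/kg
Q = ṁ·Δh = 3.518 kg/s × 1050.4 kJ/kg = 3695.3 kJ/s
|Q| = 3695.3 kW = 221720 kJ/min

Q = 222000 kJ/min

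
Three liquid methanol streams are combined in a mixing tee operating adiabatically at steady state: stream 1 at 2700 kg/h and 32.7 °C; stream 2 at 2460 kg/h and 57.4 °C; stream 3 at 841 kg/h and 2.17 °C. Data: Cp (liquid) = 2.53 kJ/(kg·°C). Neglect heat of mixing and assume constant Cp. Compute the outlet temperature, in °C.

T_out = 38.5 °C

Energy balance with Q = 0: Σ ṁᵢCp,ᵢ(T_out − Tᵢ) = 0
T_out = Σ ṁᵢCp,ᵢTᵢ / Σ ṁᵢCp,ᵢ
      = 585240 / 15183 = 38.547 °C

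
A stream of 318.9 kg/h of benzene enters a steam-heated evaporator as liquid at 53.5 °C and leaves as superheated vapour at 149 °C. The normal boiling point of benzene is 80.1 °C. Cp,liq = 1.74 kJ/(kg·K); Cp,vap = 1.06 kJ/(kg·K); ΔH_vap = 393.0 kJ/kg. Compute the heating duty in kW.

Q = 45.4 kW

liquid 53.5→80.1 °C: 46.284 kJ/kg
vaporisation at 80.1 °C: 393 kJ/kg
vapour 80.1→149 °C: 73.034 kJ/kg
Δh = 46.284 + 393 + 73.034 = 512.32 kJ/kg
Q = ṁ·Δh = 318.9 kg/h × 512.32 kJ/kg = 163380 kJ/h
|Q| = 45.383 kW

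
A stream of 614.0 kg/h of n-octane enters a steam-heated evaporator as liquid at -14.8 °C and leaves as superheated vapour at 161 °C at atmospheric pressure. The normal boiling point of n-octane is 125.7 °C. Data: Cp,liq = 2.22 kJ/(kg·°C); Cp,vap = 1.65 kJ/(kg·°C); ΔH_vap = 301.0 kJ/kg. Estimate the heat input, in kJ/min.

Q = 6870 kJ/min

liquid -14.8→125.7 °C: 311.91 kJ/kg
vaporisation at 125.7 °C: 301 kJ/kg
vapour 125.7→161 °C: 58.245 kJ/kg
Δh = 311.91 + 301 + 58.245 = 671.15 kJ/kg
Q = ṁ·Δh = 614.0 kg/h × 671.15 kJ/kg = 412090 kJ/h
|Q| = 114.47 kW = 6868.2 kJ/min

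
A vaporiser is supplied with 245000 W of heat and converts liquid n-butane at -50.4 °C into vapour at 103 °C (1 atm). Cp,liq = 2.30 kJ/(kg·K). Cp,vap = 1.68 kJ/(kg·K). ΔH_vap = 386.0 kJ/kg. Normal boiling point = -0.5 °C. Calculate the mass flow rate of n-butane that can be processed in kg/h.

Δh = 2.30×(-0.5−-50.4) + 386.0 + 1.68×(103−-0.5) = 674.65 kJ/kg
Q = 245000 W = 245 kJ/s = 882000 kJ/h
ṁ = Q/Δh = 882000 / 674.65 = 1307.3 kg/h

ṁ = 1310 kg/h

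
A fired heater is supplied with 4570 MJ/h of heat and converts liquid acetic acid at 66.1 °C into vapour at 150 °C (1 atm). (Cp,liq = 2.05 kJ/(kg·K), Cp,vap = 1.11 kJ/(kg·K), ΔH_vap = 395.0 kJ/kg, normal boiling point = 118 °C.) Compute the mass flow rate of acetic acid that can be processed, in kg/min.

ṁ = 142 kg/min

Δh = 2.05×(118−66.1) + 395.0 + 1.11×(150−118) = 536.91 kJ/kg
Q = 4570 MJ/h = 1269.4 kJ/s = 76167 kJ/min
ṁ = Q/Δh = 76167 / 536.91 = 141.86 kg/min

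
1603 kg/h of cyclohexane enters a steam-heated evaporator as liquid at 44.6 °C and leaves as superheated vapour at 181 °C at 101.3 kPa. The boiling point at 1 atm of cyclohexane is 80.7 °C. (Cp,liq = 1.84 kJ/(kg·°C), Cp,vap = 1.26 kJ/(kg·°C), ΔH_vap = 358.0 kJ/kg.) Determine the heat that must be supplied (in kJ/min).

Q = 14700 kJ/min

liquid 44.6→80.7 °C: 66.424 kJ/kg
vaporisation at 80.7 °C: 358 kJ/kg
vapour 80.7→181 °C: 126.38 kJ/kg
Δh = 66.424 + 358 + 126.38 = 550.8 kJ/kg
Q = ṁ·Δh = 1603 kg/h × 550.8 kJ/kg = 882940 kJ/h
|Q| = 245.26 kW = 14716 kJ/min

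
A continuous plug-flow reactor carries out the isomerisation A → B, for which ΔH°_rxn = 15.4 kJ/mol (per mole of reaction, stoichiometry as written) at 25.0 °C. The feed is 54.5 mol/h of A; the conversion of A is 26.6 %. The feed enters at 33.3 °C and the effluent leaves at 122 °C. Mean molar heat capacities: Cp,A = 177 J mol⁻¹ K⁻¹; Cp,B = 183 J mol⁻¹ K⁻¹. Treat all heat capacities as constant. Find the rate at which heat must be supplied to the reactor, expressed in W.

Q_in = 302 W

Extent of reaction ξ = 0.266 × 54.5 = 14.497 mol/h
Reaction term: ξ·ΔH°_rxn = 14.497 × 15.4 = 223.25 kJ/h
Sensible, feed 33.3→25 °C: -80.066 kJ/h
Outlet flows (mol/h): A 40.003, B 14.497
Sensible, products 25→122 °C: 944.15 kJ/h
Q = ΔH = 1087.3 kJ/h = 0.30204 kW
Heat supplied = 302.04 W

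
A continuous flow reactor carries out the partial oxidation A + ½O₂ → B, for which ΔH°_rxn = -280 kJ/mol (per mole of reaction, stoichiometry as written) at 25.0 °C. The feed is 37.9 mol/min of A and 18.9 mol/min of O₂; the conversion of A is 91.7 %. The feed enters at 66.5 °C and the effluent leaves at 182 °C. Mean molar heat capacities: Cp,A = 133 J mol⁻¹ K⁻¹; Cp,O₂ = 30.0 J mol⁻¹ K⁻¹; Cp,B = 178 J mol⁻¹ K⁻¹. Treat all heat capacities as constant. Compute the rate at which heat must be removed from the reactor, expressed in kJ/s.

Q_out = 149 kJ/s

Extent of reaction ξ = 0.917 × 37.9 = 34.754 mol/min
Reaction term: ξ·ΔH°_rxn = 34.754 × -280 = -9731.2 kJ/min
Sensible, feed 66.5→25 °C: -232.72 kJ/min
Outlet flows (mol/min): A 3.1457, O₂ 1.5228, B 34.754
Sensible, products 25→182 °C: 1044.1 kJ/min
Q = ΔH = -8919.8 kJ/min = -148.66 kW
Heat removed = 148.66 kJ/s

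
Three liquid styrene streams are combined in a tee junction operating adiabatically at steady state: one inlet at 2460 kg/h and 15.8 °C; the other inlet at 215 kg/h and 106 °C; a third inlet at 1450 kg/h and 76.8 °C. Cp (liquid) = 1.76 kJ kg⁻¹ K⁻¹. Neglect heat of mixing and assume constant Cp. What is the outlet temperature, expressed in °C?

Adiabatic, steady state ⇒ Σ ṁᵢCp,ᵢ(T_out − Tᵢ) = 0
T_out = Σ ṁᵢCp,ᵢTᵢ / Σ ṁᵢCp,ᵢ
      = 304510 / 7260 = 41.944 °C

T_out = 41.9 °C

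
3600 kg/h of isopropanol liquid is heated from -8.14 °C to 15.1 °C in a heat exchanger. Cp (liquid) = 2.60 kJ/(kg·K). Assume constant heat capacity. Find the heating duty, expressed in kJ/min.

Q = ṁ·Cp·ΔT = 3600 × 2.60 × (15.1 − -8.14) = 217530 kJ/h
Converting: 217530 / 3600 s = 60.424 kW
Heating duty = 3625.4 kJ/min

Q = 3630 kJ/min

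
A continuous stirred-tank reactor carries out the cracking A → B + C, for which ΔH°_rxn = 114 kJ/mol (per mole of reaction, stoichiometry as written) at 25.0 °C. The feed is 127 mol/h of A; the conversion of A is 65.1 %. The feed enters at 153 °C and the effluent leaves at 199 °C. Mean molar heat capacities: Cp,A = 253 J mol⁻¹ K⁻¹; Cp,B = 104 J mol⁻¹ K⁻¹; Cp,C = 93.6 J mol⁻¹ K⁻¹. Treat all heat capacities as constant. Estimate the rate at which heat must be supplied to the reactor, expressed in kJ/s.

Extent of reaction ξ = 0.651 × 127 = 82.677 mol/h
Reaction term: ξ·ΔH°_rxn = 82.677 × 114 = 9425.2 kJ/h
Sensible, feed 153→25 °C: -4112.8 kJ/h
Outlet flows (mol/h): A 44.323, B 82.677, C 82.677
Sensible, products 25→199 °C: 4793.8 kJ/h
Q = ΔH = 10106 kJ/h = 2.8073 kW
Heat supplied = 2.8073 kJ/s

Q_in = 2.81 kJ/s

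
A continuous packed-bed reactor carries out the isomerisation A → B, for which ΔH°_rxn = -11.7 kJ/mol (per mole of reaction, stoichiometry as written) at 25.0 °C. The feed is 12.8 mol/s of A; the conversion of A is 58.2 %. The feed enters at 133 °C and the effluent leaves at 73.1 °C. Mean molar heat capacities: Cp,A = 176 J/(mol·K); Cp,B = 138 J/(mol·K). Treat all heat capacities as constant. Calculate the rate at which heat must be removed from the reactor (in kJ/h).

Q_out = 849000 kJ/h

Extent of reaction ξ = 0.582 × 12.8 = 7.4496 mol/s
Reaction term: ξ·ΔH°_rxn = 7.4496 × -11.7 = -87.16 kJ/s
Sensible, feed 133→25 °C: -243.3 kJ/s
Outlet flows (mol/s): A 5.3504, B 7.4496
Sensible, products 25→73.1 °C: 94.743 kJ/s
Q = ΔH = -235.72 kJ/s = -235.72 kW
Heat removed = 848590 kJ/h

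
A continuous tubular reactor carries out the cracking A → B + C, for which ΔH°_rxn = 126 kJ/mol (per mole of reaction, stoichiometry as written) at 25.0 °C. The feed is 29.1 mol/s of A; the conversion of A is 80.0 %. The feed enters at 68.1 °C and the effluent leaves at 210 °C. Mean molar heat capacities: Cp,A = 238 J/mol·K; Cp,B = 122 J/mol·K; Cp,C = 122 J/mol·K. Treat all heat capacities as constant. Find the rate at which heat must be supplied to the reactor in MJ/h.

Extent of reaction ξ = 0.800 × 29.1 = 23.28 mol/s
Reaction term: ξ·ΔH°_rxn = 23.28 × 126 = 2933.3 kJ/s
Sensible, feed 68.1→25 °C: -298.5 kJ/s
Outlet flows (mol/s): A 5.82, B 23.28, C 23.28
Sensible, products 25→210 °C: 1307.1 kJ/s
Q = ΔH = 3941.9 kJ/s = 3941.9 kW
Heat supplied = 14191 MJ/h

Q_in = 14200 MJ/h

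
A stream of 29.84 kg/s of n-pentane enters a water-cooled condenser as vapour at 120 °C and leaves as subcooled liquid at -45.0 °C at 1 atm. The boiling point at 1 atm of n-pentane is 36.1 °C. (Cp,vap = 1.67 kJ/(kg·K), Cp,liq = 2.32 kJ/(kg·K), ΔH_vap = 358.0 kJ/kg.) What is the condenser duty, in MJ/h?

vapour 120→36.1 °C: -140.11 kJ/kg
condensation at 36.1 °C: -358 kJ/kg
liquid 36.1→-45.0 °C: -188.15 kJ/kg
Δh = -140.11 + -358 + -188.15 = -686.26 kJ/kg
Q = ṁ·Δh = 29.84 kg/s × -686.26 kJ/kg = -20478 kJ/s
|Q| = 20478 kW = 73721 MJ/h

Q_c = 73700 MJ/h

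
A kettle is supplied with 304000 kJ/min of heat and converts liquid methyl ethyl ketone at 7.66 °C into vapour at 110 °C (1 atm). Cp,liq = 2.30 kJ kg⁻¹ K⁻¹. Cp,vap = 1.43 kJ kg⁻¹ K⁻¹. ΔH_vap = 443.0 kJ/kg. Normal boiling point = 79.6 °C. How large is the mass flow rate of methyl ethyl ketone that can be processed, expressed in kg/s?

Δh = 2.30×(79.6−7.66) + 443.0 + 1.43×(110−79.6) = 651.93 kJ/kg
Q = 304000 kJ/min = 5066.7 kJ/s = 5066.7 kJ/s
ṁ = Q/Δh = 5066.7 / 651.93 = 7.7717 kg/s

ṁ = 7.77 kg/s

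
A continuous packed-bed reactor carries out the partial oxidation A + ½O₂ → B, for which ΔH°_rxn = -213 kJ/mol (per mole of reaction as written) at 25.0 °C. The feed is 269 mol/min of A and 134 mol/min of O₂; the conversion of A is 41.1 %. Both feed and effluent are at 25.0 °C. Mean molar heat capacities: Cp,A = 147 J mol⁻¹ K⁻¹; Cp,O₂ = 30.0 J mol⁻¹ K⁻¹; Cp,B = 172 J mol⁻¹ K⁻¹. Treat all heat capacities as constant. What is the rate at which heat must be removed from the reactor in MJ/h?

Q_out = 1410 MJ/h

Extent of reaction ξ = 0.411 × 269 = 110.56 mol/min
Reaction term: ξ·ΔH°_rxn = 110.56 × -213 = -23549 kJ/min
Q = ΔH = -23549 kJ/min = -392.48 kW
Heat removed = 1412.9 MJ/h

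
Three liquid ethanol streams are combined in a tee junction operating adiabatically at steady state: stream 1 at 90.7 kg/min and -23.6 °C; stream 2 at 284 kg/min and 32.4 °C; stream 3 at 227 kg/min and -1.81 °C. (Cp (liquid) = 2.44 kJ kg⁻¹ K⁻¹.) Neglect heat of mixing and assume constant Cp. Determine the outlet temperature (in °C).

Adiabatic, steady state ⇒ Σ ṁᵢCp,ᵢ(T_out − Tᵢ) = 0
T_out = Σ ṁᵢCp,ᵢTᵢ / Σ ṁᵢCp,ᵢ
      = 16227 / 1468.1 = 11.052 °C

T_out = 11.1 °C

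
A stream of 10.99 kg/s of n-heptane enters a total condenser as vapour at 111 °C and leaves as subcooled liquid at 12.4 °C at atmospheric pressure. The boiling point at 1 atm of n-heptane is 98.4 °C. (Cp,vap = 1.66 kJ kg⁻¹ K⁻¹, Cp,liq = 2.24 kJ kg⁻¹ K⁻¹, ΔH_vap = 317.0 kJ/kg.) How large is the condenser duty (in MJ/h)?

Q_c = 21000 MJ/h

vapour 111→98.4 °C: -20.916 kJ/kg
condensation at 98.4 °C: -317 kJ/kg
liquid 98.4→12.4 °C: -192.64 kJ/kg
Δh = -20.916 + -317 + -192.64 = -530.56 kJ/kg
Q = ṁ·Δh = 10.99 kg/s × -530.56 kJ/kg = -5830.8 kJ/s
|Q| = 5830.8 kW = 20991 MJ/h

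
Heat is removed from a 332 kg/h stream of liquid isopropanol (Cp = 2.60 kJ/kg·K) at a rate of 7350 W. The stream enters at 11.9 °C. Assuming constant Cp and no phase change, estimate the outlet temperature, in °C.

T_out = -18.8 °C

Q = 7350 W = 26460 kJ/h
ΔT = Q/(ṁ·Cp) = 26460/(332×2.60) = 30.653 K
T_out = 11.9 − 30.653 = -18.753 °C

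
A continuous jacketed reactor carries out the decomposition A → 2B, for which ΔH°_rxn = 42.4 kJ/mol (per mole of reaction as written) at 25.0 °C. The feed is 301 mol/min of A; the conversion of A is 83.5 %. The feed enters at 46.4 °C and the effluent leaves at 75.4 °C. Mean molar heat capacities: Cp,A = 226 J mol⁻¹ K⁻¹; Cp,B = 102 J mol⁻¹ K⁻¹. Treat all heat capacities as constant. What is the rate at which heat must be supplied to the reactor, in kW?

Q_in = 206 kW

Extent of reaction ξ = 0.835 × 301 = 251.33 mol/min
Reaction term: ξ·ΔH°_rxn = 251.33 × 42.4 = 10657 kJ/min
Sensible, feed 46.4→25 °C: -1455.8 kJ/min
Outlet flows (mol/min): A 49.665, B 502.67
Sensible, products 25→75.4 °C: 3149.8 kJ/min
Q = ΔH = 12351 kJ/min = 205.84 kW
Heat supplied = 205.84 kW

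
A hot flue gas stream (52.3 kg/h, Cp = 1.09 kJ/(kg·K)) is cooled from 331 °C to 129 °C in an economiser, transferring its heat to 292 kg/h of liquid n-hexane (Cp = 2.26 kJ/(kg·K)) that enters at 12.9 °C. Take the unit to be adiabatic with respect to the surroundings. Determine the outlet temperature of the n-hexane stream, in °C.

T_c,out = 30.3 °C

Heat released by hot stream: Q = 52.3 × 1.09 × (331 − 129) = 11515 kJ/h
Energy balance on cold side (adiabatic exchanger): Q = ṁ_c·Cp_c·(T_c,out − T_c,in)
T_c,out = 12.9 + 11515/(292 × 2.26) = 30.35 °C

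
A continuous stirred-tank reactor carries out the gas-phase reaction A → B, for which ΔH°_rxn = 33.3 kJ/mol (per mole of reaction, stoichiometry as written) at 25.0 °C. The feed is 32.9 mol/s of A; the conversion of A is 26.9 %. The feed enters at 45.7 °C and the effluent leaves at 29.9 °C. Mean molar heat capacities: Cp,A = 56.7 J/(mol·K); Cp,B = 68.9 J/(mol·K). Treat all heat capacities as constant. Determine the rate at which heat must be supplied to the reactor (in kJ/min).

Q_in = 15900 kJ/min

Extent of reaction ξ = 0.269 × 32.9 = 8.8501 mol/s
Reaction term: ξ·ΔH°_rxn = 8.8501 × 33.3 = 294.71 kJ/s
Sensible, feed 45.7→25 °C: -38.614 kJ/s
Outlet flows (mol/s): A 24.05, B 8.8501
Sensible, products 25→29.9 °C: 9.6697 kJ/s
Q = ΔH = 265.76 kJ/s = 265.76 kW
Heat supplied = 15946 kJ/min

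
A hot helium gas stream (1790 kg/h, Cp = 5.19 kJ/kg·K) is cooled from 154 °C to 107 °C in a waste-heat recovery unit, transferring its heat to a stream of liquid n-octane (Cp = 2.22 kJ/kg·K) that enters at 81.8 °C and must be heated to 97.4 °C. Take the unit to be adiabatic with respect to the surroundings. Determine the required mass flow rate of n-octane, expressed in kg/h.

Heat released by hot stream: Q = 1790 × 5.19 × (154 − 107) = 436630 kJ/h
Energy balance on cold side (adiabatic exchanger): Q = ṁ_c·Cp_c·(T_c,out − T_c,in)
ṁ_c = 436630 / [2.22 × (97.4 − 81.8)] = 12608 kg/h

ṁ_c = 12600 kg/h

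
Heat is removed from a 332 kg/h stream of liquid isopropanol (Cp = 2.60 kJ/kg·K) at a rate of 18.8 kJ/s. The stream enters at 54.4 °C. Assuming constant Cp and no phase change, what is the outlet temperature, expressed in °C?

Q = 18.8 kJ/s = 67680 kJ/h
ΔT = Q/(ṁ·Cp) = 67680/(332×2.60) = 78.406 K
T_out = 54.4 − 78.406 = -24.006 °C

T_out = -24.0 °C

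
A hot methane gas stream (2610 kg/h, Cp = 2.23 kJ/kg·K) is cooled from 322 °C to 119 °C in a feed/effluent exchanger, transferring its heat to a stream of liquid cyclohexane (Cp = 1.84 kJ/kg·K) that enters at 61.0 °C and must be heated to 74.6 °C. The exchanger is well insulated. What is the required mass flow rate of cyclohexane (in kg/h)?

ṁ_c = 47200 kg/h

Heat released by hot stream: Q = 2610 × 2.23 × (322 − 119) = 1.1815e+06 kJ/h
Energy balance on cold side (adiabatic exchanger): Q = ṁ_c·Cp_c·(T_c,out − T_c,in)
ṁ_c = 1.1815e+06 / [1.84 × (74.6 − 61.0)] = 47216 kg/h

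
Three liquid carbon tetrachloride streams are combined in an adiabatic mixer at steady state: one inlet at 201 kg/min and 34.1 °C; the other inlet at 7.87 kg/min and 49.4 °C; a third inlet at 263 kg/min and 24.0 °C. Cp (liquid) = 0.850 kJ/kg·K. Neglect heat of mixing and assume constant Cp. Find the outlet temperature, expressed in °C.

T_out = 28.7 °C

Energy balance with Q = 0: Σ ṁᵢCp,ᵢ(T_out − Tᵢ) = 0
T_out = Σ ṁᵢCp,ᵢTᵢ / Σ ṁᵢCp,ᵢ
      = 11522 / 401.09 = 28.726 °C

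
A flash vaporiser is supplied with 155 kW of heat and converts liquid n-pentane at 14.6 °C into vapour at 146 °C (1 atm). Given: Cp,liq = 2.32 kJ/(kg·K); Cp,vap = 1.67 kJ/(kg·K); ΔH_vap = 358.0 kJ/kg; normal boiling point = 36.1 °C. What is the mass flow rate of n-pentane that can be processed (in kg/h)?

Δh = 2.32×(36.1−14.6) + 358.0 + 1.67×(146−36.1) = 591.41 kJ/kg
Q = 155 kW = 155 kJ/s = 558000 kJ/h
ṁ = Q/Δh = 558000 / 591.41 = 943.5 kg/h

ṁ = 944 kg/h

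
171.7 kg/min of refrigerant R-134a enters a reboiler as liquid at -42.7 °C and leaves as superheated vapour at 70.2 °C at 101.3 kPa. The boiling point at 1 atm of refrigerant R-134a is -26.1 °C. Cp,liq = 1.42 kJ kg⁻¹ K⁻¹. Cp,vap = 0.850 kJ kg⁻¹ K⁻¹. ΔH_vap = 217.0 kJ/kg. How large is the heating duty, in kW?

Q = 923 kW

liquid -42.7→-26.1 °C: 23.572 kJ/kg
vaporisation at -26.1 °C: 217 kJ/kg
vapour -26.1→70.2 °C: 81.855 kJ/kg
Δh = 23.572 + 217 + 81.855 = 322.43 kJ/kg
Q = ṁ·Δh = 171.7 kg/min × 322.43 kJ/kg = 55361 kJ/min
|Q| = 922.68 kW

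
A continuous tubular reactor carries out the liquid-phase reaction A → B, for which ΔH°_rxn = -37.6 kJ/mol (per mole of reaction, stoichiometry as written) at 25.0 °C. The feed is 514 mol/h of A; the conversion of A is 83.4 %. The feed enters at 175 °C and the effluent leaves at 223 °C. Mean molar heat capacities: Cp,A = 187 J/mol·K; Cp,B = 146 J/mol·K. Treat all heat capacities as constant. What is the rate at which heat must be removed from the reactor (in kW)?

Q_out = 4.16 kW

Extent of reaction ξ = 0.834 × 514 = 428.68 mol/h
Reaction term: ξ·ΔH°_rxn = 428.68 × -37.6 = -16118 kJ/h
Sensible, feed 175→25 °C: -14418 kJ/h
Outlet flows (mol/h): A 85.324, B 428.68
Sensible, products 25→223 °C: 15551 kJ/h
Q = ΔH = -14985 kJ/h = -4.1624 kW
Heat removed = 4.1624 kW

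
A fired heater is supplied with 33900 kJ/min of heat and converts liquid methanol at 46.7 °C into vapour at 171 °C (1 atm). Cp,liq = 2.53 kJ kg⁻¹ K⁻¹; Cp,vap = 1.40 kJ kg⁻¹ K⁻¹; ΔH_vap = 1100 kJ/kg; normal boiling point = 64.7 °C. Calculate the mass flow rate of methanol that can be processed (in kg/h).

Δh = 2.53×(64.7−46.7) + 1100 + 1.40×(171−64.7) = 1294.4 kJ/kg
Q = 33900 kJ/min = 565 kJ/s = 2.034e+06 kJ/h
ṁ = Q/Δh = 2.034e+06 / 1294.4 = 1571.4 kg/h

ṁ = 1570 kg/h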